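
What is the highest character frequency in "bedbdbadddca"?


Input: bedbdbadddca
Character counts:
  'a': 2
  'b': 3
  'c': 1
  'd': 5
  'e': 1
Maximum frequency: 5

5


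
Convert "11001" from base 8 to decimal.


Input: "11001" in base 8
Positional expansion:
  Digit '1' (value 1) x 8^4 = 4096
  Digit '1' (value 1) x 8^3 = 512
  Digit '0' (value 0) x 8^2 = 0
  Digit '0' (value 0) x 8^1 = 0
  Digit '1' (value 1) x 8^0 = 1
Sum = 4609

4609


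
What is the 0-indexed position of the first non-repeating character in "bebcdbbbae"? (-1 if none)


Input: bebcdbbbae
Character frequencies:
  'a': 1
  'b': 5
  'c': 1
  'd': 1
  'e': 2
Scanning left to right for freq == 1:
  Position 0 ('b'): freq=5, skip
  Position 1 ('e'): freq=2, skip
  Position 2 ('b'): freq=5, skip
  Position 3 ('c'): unique! => answer = 3

3


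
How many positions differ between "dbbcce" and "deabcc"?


Comparing "dbbcce" and "deabcc" position by position:
  Position 0: 'd' vs 'd' => same
  Position 1: 'b' vs 'e' => DIFFER
  Position 2: 'b' vs 'a' => DIFFER
  Position 3: 'c' vs 'b' => DIFFER
  Position 4: 'c' vs 'c' => same
  Position 5: 'e' vs 'c' => DIFFER
Positions that differ: 4

4


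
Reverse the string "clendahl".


Input: clendahl
Reading characters right to left:
  Position 7: 'l'
  Position 6: 'h'
  Position 5: 'a'
  Position 4: 'd'
  Position 3: 'n'
  Position 2: 'e'
  Position 1: 'l'
  Position 0: 'c'
Reversed: lhadnelc

lhadnelc


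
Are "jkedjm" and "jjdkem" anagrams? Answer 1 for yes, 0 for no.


Strings: "jkedjm", "jjdkem"
Sorted first:  dejjkm
Sorted second: dejjkm
Sorted forms match => anagrams

1


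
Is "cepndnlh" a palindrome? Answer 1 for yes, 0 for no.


Input: cepndnlh
Reversed: hlndnpec
  Compare pos 0 ('c') with pos 7 ('h'): MISMATCH
  Compare pos 1 ('e') with pos 6 ('l'): MISMATCH
  Compare pos 2 ('p') with pos 5 ('n'): MISMATCH
  Compare pos 3 ('n') with pos 4 ('d'): MISMATCH
Result: not a palindrome

0


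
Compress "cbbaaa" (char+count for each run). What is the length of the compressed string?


Input: cbbaaa
Runs:
  'c' x 1 => "c1"
  'b' x 2 => "b2"
  'a' x 3 => "a3"
Compressed: "c1b2a3"
Compressed length: 6

6


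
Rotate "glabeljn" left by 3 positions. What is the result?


Input: "glabeljn", rotate left by 3
First 3 characters: "gla"
Remaining characters: "beljn"
Concatenate remaining + first: "beljn" + "gla" = "beljngla"

beljngla


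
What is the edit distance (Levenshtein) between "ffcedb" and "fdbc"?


Computing edit distance: "ffcedb" -> "fdbc"
DP table:
           f    d    b    c
      0    1    2    3    4
  f   1    0    1    2    3
  f   2    1    1    2    3
  c   3    2    2    2    2
  e   4    3    3    3    3
  d   5    4    3    4    4
  b   6    5    4    3    4
Edit distance = dp[6][4] = 4

4


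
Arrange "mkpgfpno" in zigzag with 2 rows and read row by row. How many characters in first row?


Zigzag "mkpgfpno" into 2 rows:
Placing characters:
  'm' => row 0
  'k' => row 1
  'p' => row 0
  'g' => row 1
  'f' => row 0
  'p' => row 1
  'n' => row 0
  'o' => row 1
Rows:
  Row 0: "mpfn"
  Row 1: "kgpo"
First row length: 4

4


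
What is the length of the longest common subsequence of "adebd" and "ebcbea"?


LCS of "adebd" and "ebcbea"
DP table:
           e    b    c    b    e    a
      0    0    0    0    0    0    0
  a   0    0    0    0    0    0    1
  d   0    0    0    0    0    0    1
  e   0    1    1    1    1    1    1
  b   0    1    2    2    2    2    2
  d   0    1    2    2    2    2    2
LCS length = dp[5][6] = 2

2


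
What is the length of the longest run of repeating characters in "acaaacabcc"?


Input: "acaaacabcc"
Scanning for longest run:
  Position 1 ('c'): new char, reset run to 1
  Position 2 ('a'): new char, reset run to 1
  Position 3 ('a'): continues run of 'a', length=2
  Position 4 ('a'): continues run of 'a', length=3
  Position 5 ('c'): new char, reset run to 1
  Position 6 ('a'): new char, reset run to 1
  Position 7 ('b'): new char, reset run to 1
  Position 8 ('c'): new char, reset run to 1
  Position 9 ('c'): continues run of 'c', length=2
Longest run: 'a' with length 3

3


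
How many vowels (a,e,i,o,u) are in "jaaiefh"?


Input: jaaiefh
Checking each character:
  'j' at position 0: consonant
  'a' at position 1: vowel (running total: 1)
  'a' at position 2: vowel (running total: 2)
  'i' at position 3: vowel (running total: 3)
  'e' at position 4: vowel (running total: 4)
  'f' at position 5: consonant
  'h' at position 6: consonant
Total vowels: 4

4


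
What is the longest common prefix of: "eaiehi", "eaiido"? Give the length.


Words: eaiehi, eaiido
  Position 0: all 'e' => match
  Position 1: all 'a' => match
  Position 2: all 'i' => match
  Position 3: ('e', 'i') => mismatch, stop
LCP = "eai" (length 3)

3


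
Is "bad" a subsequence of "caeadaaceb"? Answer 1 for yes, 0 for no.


Check if "bad" is a subsequence of "caeadaaceb"
Greedy scan:
  Position 0 ('c'): no match needed
  Position 1 ('a'): no match needed
  Position 2 ('e'): no match needed
  Position 3 ('a'): no match needed
  Position 4 ('d'): no match needed
  Position 5 ('a'): no match needed
  Position 6 ('a'): no match needed
  Position 7 ('c'): no match needed
  Position 8 ('e'): no match needed
  Position 9 ('b'): matches sub[0] = 'b'
Only matched 1/3 characters => not a subsequence

0


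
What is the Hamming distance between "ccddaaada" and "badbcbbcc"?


Comparing "ccddaaada" and "badbcbbcc" position by position:
  Position 0: 'c' vs 'b' => differ
  Position 1: 'c' vs 'a' => differ
  Position 2: 'd' vs 'd' => same
  Position 3: 'd' vs 'b' => differ
  Position 4: 'a' vs 'c' => differ
  Position 5: 'a' vs 'b' => differ
  Position 6: 'a' vs 'b' => differ
  Position 7: 'd' vs 'c' => differ
  Position 8: 'a' vs 'c' => differ
Total differences (Hamming distance): 8

8


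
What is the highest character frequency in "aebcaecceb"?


Input: aebcaecceb
Character counts:
  'a': 2
  'b': 2
  'c': 3
  'e': 3
Maximum frequency: 3

3


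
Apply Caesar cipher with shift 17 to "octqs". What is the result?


Caesar cipher: shift "octqs" by 17
  'o' (pos 14) + 17 = pos 5 = 'f'
  'c' (pos 2) + 17 = pos 19 = 't'
  't' (pos 19) + 17 = pos 10 = 'k'
  'q' (pos 16) + 17 = pos 7 = 'h'
  's' (pos 18) + 17 = pos 9 = 'j'
Result: ftkhj

ftkhj


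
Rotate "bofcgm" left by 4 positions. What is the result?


Input: "bofcgm", rotate left by 4
First 4 characters: "bofc"
Remaining characters: "gm"
Concatenate remaining + first: "gm" + "bofc" = "gmbofc"

gmbofc


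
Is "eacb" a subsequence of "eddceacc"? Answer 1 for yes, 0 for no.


Check if "eacb" is a subsequence of "eddceacc"
Greedy scan:
  Position 0 ('e'): matches sub[0] = 'e'
  Position 1 ('d'): no match needed
  Position 2 ('d'): no match needed
  Position 3 ('c'): no match needed
  Position 4 ('e'): no match needed
  Position 5 ('a'): matches sub[1] = 'a'
  Position 6 ('c'): matches sub[2] = 'c'
  Position 7 ('c'): no match needed
Only matched 3/4 characters => not a subsequence

0


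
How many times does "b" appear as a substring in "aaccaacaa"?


Searching for "b" in "aaccaacaa"
Scanning each position:
  Position 0: "a" => no
  Position 1: "a" => no
  Position 2: "c" => no
  Position 3: "c" => no
  Position 4: "a" => no
  Position 5: "a" => no
  Position 6: "c" => no
  Position 7: "a" => no
  Position 8: "a" => no
Total occurrences: 0

0


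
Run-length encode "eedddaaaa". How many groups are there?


Input: eedddaaaa
Scanning for consecutive runs:
  Group 1: 'e' x 2 (positions 0-1)
  Group 2: 'd' x 3 (positions 2-4)
  Group 3: 'a' x 4 (positions 5-8)
Total groups: 3

3


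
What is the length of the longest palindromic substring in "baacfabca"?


Input: "baacfabca"
Checking substrings for palindromes:
  [1:3] "aa" (len 2) => palindrome
Longest palindromic substring: "aa" with length 2

2


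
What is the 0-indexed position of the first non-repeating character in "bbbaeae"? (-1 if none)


Input: bbbaeae
Character frequencies:
  'a': 2
  'b': 3
  'e': 2
Scanning left to right for freq == 1:
  Position 0 ('b'): freq=3, skip
  Position 1 ('b'): freq=3, skip
  Position 2 ('b'): freq=3, skip
  Position 3 ('a'): freq=2, skip
  Position 4 ('e'): freq=2, skip
  Position 5 ('a'): freq=2, skip
  Position 6 ('e'): freq=2, skip
  No unique character found => answer = -1

-1


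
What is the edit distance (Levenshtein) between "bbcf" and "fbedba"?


Computing edit distance: "bbcf" -> "fbedba"
DP table:
           f    b    e    d    b    a
      0    1    2    3    4    5    6
  b   1    1    1    2    3    4    5
  b   2    2    1    2    3    3    4
  c   3    3    2    2    3    4    4
  f   4    3    3    3    3    4    5
Edit distance = dp[4][6] = 5

5


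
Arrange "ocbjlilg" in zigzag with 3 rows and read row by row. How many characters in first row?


Zigzag "ocbjlilg" into 3 rows:
Placing characters:
  'o' => row 0
  'c' => row 1
  'b' => row 2
  'j' => row 1
  'l' => row 0
  'i' => row 1
  'l' => row 2
  'g' => row 1
Rows:
  Row 0: "ol"
  Row 1: "cjig"
  Row 2: "bl"
First row length: 2

2


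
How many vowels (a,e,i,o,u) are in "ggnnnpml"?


Input: ggnnnpml
Checking each character:
  'g' at position 0: consonant
  'g' at position 1: consonant
  'n' at position 2: consonant
  'n' at position 3: consonant
  'n' at position 4: consonant
  'p' at position 5: consonant
  'm' at position 6: consonant
  'l' at position 7: consonant
Total vowels: 0

0


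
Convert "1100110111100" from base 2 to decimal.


Input: "1100110111100" in base 2
Positional expansion:
  Digit '1' (value 1) x 2^12 = 4096
  Digit '1' (value 1) x 2^11 = 2048
  Digit '0' (value 0) x 2^10 = 0
  Digit '0' (value 0) x 2^9 = 0
  Digit '1' (value 1) x 2^8 = 256
  Digit '1' (value 1) x 2^7 = 128
  Digit '0' (value 0) x 2^6 = 0
  Digit '1' (value 1) x 2^5 = 32
  Digit '1' (value 1) x 2^4 = 16
  Digit '1' (value 1) x 2^3 = 8
  Digit '1' (value 1) x 2^2 = 4
  Digit '0' (value 0) x 2^1 = 0
  Digit '0' (value 0) x 2^0 = 0
Sum = 6588

6588


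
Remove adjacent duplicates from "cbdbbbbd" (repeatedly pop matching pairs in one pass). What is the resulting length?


Input: cbdbbbbd
Stack-based adjacent duplicate removal:
  Read 'c': push. Stack: c
  Read 'b': push. Stack: cb
  Read 'd': push. Stack: cbd
  Read 'b': push. Stack: cbdb
  Read 'b': matches stack top 'b' => pop. Stack: cbd
  Read 'b': push. Stack: cbdb
  Read 'b': matches stack top 'b' => pop. Stack: cbd
  Read 'd': matches stack top 'd' => pop. Stack: cb
Final stack: "cb" (length 2)

2


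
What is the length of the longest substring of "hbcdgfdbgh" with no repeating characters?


Input: "hbcdgfdbgh"
Sliding window (track last position of each char):
  Position 0 ('h'): window [0,0] length 1 -- new best
  Position 1 ('b'): window [0,1] length 2 -- new best
  Position 2 ('c'): window [0,2] length 3 -- new best
  Position 3 ('d'): window [0,3] length 4 -- new best
  Position 4 ('g'): window [0,4] length 5 -- new best
  Position 5 ('f'): window [0,5] length 6 -- new best
  Position 6 ('d'): repeat (last at 3), move window start to 4
  Position 6 ('d'): window [4,6] length 3
  Position 7 ('b'): window [4,7] length 4
  Position 8 ('g'): repeat (last at 4), move window start to 5
  Position 8 ('g'): window [5,8] length 4
  Position 9 ('h'): window [5,9] length 5
Longest substring with no repeats: "hbcdgf" with length 6

6


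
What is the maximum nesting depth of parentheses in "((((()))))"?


Input: "((((()))))"
Tracking depth:
  Position 0 '(': depth becomes 1
  Position 1 '(': depth becomes 2
  Position 2 '(': depth becomes 3
  Position 3 '(': depth becomes 4
  Position 4 '(': depth becomes 5
  Position 5 ')': depth becomes 4
  Position 6 ')': depth becomes 3
  Position 7 ')': depth becomes 2
  Position 8 ')': depth becomes 1
  Position 9 ')': depth becomes 0
Maximum depth reached: 5

5


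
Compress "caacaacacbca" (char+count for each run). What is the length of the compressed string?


Input: caacaacacbca
Runs:
  'c' x 1 => "c1"
  'a' x 2 => "a2"
  'c' x 1 => "c1"
  'a' x 2 => "a2"
  'c' x 1 => "c1"
  'a' x 1 => "a1"
  'c' x 1 => "c1"
  'b' x 1 => "b1"
  'c' x 1 => "c1"
  'a' x 1 => "a1"
Compressed: "c1a2c1a2c1a1c1b1c1a1"
Compressed length: 20

20


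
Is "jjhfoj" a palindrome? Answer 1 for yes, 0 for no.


Input: jjhfoj
Reversed: jofhjj
  Compare pos 0 ('j') with pos 5 ('j'): match
  Compare pos 1 ('j') with pos 4 ('o'): MISMATCH
  Compare pos 2 ('h') with pos 3 ('f'): MISMATCH
Result: not a palindrome

0


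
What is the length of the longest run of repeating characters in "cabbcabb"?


Input: "cabbcabb"
Scanning for longest run:
  Position 1 ('a'): new char, reset run to 1
  Position 2 ('b'): new char, reset run to 1
  Position 3 ('b'): continues run of 'b', length=2
  Position 4 ('c'): new char, reset run to 1
  Position 5 ('a'): new char, reset run to 1
  Position 6 ('b'): new char, reset run to 1
  Position 7 ('b'): continues run of 'b', length=2
Longest run: 'b' with length 2

2


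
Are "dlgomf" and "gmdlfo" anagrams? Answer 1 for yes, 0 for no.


Strings: "dlgomf", "gmdlfo"
Sorted first:  dfglmo
Sorted second: dfglmo
Sorted forms match => anagrams

1


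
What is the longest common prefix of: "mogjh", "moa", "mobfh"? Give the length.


Words: mogjh, moa, mobfh
  Position 0: all 'm' => match
  Position 1: all 'o' => match
  Position 2: ('g', 'a', 'b') => mismatch, stop
LCP = "mo" (length 2)

2


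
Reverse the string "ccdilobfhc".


Input: ccdilobfhc
Reading characters right to left:
  Position 9: 'c'
  Position 8: 'h'
  Position 7: 'f'
  Position 6: 'b'
  Position 5: 'o'
  Position 4: 'l'
  Position 3: 'i'
  Position 2: 'd'
  Position 1: 'c'
  Position 0: 'c'
Reversed: chfbolidcc

chfbolidcc


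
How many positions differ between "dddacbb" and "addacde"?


Comparing "dddacbb" and "addacde" position by position:
  Position 0: 'd' vs 'a' => DIFFER
  Position 1: 'd' vs 'd' => same
  Position 2: 'd' vs 'd' => same
  Position 3: 'a' vs 'a' => same
  Position 4: 'c' vs 'c' => same
  Position 5: 'b' vs 'd' => DIFFER
  Position 6: 'b' vs 'e' => DIFFER
Positions that differ: 3

3


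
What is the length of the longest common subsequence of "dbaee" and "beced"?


LCS of "dbaee" and "beced"
DP table:
           b    e    c    e    d
      0    0    0    0    0    0
  d   0    0    0    0    0    1
  b   0    1    1    1    1    1
  a   0    1    1    1    1    1
  e   0    1    2    2    2    2
  e   0    1    2    2    3    3
LCS length = dp[5][5] = 3

3


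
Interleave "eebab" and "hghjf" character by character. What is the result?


Interleaving "eebab" and "hghjf":
  Position 0: 'e' from first, 'h' from second => "eh"
  Position 1: 'e' from first, 'g' from second => "eg"
  Position 2: 'b' from first, 'h' from second => "bh"
  Position 3: 'a' from first, 'j' from second => "aj"
  Position 4: 'b' from first, 'f' from second => "bf"
Result: ehegbhajbf

ehegbhajbf


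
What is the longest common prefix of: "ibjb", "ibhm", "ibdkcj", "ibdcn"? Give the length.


Words: ibjb, ibhm, ibdkcj, ibdcn
  Position 0: all 'i' => match
  Position 1: all 'b' => match
  Position 2: ('j', 'h', 'd', 'd') => mismatch, stop
LCP = "ib" (length 2)

2


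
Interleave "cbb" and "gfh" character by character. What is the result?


Interleaving "cbb" and "gfh":
  Position 0: 'c' from first, 'g' from second => "cg"
  Position 1: 'b' from first, 'f' from second => "bf"
  Position 2: 'b' from first, 'h' from second => "bh"
Result: cgbfbh

cgbfbh


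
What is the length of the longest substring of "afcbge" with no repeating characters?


Input: "afcbge"
Sliding window (track last position of each char):
  Position 0 ('a'): window [0,0] length 1 -- new best
  Position 1 ('f'): window [0,1] length 2 -- new best
  Position 2 ('c'): window [0,2] length 3 -- new best
  Position 3 ('b'): window [0,3] length 4 -- new best
  Position 4 ('g'): window [0,4] length 5 -- new best
  Position 5 ('e'): window [0,5] length 6 -- new best
Longest substring with no repeats: "afcbge" with length 6

6


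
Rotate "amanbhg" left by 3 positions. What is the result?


Input: "amanbhg", rotate left by 3
First 3 characters: "ama"
Remaining characters: "nbhg"
Concatenate remaining + first: "nbhg" + "ama" = "nbhgama"

nbhgama


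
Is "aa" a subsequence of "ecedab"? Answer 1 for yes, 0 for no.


Check if "aa" is a subsequence of "ecedab"
Greedy scan:
  Position 0 ('e'): no match needed
  Position 1 ('c'): no match needed
  Position 2 ('e'): no match needed
  Position 3 ('d'): no match needed
  Position 4 ('a'): matches sub[0] = 'a'
  Position 5 ('b'): no match needed
Only matched 1/2 characters => not a subsequence

0


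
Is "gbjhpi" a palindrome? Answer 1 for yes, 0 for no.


Input: gbjhpi
Reversed: iphjbg
  Compare pos 0 ('g') with pos 5 ('i'): MISMATCH
  Compare pos 1 ('b') with pos 4 ('p'): MISMATCH
  Compare pos 2 ('j') with pos 3 ('h'): MISMATCH
Result: not a palindrome

0


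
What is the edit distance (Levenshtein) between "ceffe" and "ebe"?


Computing edit distance: "ceffe" -> "ebe"
DP table:
           e    b    e
      0    1    2    3
  c   1    1    2    3
  e   2    1    2    2
  f   3    2    2    3
  f   4    3    3    3
  e   5    4    4    3
Edit distance = dp[5][3] = 3

3


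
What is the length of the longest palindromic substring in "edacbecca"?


Input: "edacbecca"
Checking substrings for palindromes:
  [6:8] "cc" (len 2) => palindrome
Longest palindromic substring: "cc" with length 2

2


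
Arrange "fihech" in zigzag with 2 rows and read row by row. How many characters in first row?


Zigzag "fihech" into 2 rows:
Placing characters:
  'f' => row 0
  'i' => row 1
  'h' => row 0
  'e' => row 1
  'c' => row 0
  'h' => row 1
Rows:
  Row 0: "fhc"
  Row 1: "ieh"
First row length: 3

3


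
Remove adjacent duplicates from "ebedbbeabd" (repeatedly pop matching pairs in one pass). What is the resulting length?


Input: ebedbbeabd
Stack-based adjacent duplicate removal:
  Read 'e': push. Stack: e
  Read 'b': push. Stack: eb
  Read 'e': push. Stack: ebe
  Read 'd': push. Stack: ebed
  Read 'b': push. Stack: ebedb
  Read 'b': matches stack top 'b' => pop. Stack: ebed
  Read 'e': push. Stack: ebede
  Read 'a': push. Stack: ebedea
  Read 'b': push. Stack: ebedeab
  Read 'd': push. Stack: ebedeabd
Final stack: "ebedeabd" (length 8)

8


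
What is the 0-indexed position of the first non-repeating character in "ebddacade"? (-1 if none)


Input: ebddacade
Character frequencies:
  'a': 2
  'b': 1
  'c': 1
  'd': 3
  'e': 2
Scanning left to right for freq == 1:
  Position 0 ('e'): freq=2, skip
  Position 1 ('b'): unique! => answer = 1

1


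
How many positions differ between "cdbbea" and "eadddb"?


Comparing "cdbbea" and "eadddb" position by position:
  Position 0: 'c' vs 'e' => DIFFER
  Position 1: 'd' vs 'a' => DIFFER
  Position 2: 'b' vs 'd' => DIFFER
  Position 3: 'b' vs 'd' => DIFFER
  Position 4: 'e' vs 'd' => DIFFER
  Position 5: 'a' vs 'b' => DIFFER
Positions that differ: 6

6


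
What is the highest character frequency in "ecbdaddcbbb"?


Input: ecbdaddcbbb
Character counts:
  'a': 1
  'b': 4
  'c': 2
  'd': 3
  'e': 1
Maximum frequency: 4

4


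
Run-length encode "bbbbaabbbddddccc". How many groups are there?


Input: bbbbaabbbddddccc
Scanning for consecutive runs:
  Group 1: 'b' x 4 (positions 0-3)
  Group 2: 'a' x 2 (positions 4-5)
  Group 3: 'b' x 3 (positions 6-8)
  Group 4: 'd' x 4 (positions 9-12)
  Group 5: 'c' x 3 (positions 13-15)
Total groups: 5

5


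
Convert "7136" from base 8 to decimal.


Input: "7136" in base 8
Positional expansion:
  Digit '7' (value 7) x 8^3 = 3584
  Digit '1' (value 1) x 8^2 = 64
  Digit '3' (value 3) x 8^1 = 24
  Digit '6' (value 6) x 8^0 = 6
Sum = 3678

3678


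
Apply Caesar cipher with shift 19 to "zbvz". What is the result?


Caesar cipher: shift "zbvz" by 19
  'z' (pos 25) + 19 = pos 18 = 's'
  'b' (pos 1) + 19 = pos 20 = 'u'
  'v' (pos 21) + 19 = pos 14 = 'o'
  'z' (pos 25) + 19 = pos 18 = 's'
Result: suos

suos


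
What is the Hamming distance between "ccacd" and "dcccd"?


Comparing "ccacd" and "dcccd" position by position:
  Position 0: 'c' vs 'd' => differ
  Position 1: 'c' vs 'c' => same
  Position 2: 'a' vs 'c' => differ
  Position 3: 'c' vs 'c' => same
  Position 4: 'd' vs 'd' => same
Total differences (Hamming distance): 2

2


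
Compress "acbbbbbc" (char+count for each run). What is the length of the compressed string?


Input: acbbbbbc
Runs:
  'a' x 1 => "a1"
  'c' x 1 => "c1"
  'b' x 5 => "b5"
  'c' x 1 => "c1"
Compressed: "a1c1b5c1"
Compressed length: 8

8


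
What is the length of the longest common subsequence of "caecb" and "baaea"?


LCS of "caecb" and "baaea"
DP table:
           b    a    a    e    a
      0    0    0    0    0    0
  c   0    0    0    0    0    0
  a   0    0    1    1    1    1
  e   0    0    1    1    2    2
  c   0    0    1    1    2    2
  b   0    1    1    1    2    2
LCS length = dp[5][5] = 2

2


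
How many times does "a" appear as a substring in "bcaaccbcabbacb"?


Searching for "a" in "bcaaccbcabbacb"
Scanning each position:
  Position 0: "b" => no
  Position 1: "c" => no
  Position 2: "a" => MATCH
  Position 3: "a" => MATCH
  Position 4: "c" => no
  Position 5: "c" => no
  Position 6: "b" => no
  Position 7: "c" => no
  Position 8: "a" => MATCH
  Position 9: "b" => no
  Position 10: "b" => no
  Position 11: "a" => MATCH
  Position 12: "c" => no
  Position 13: "b" => no
Total occurrences: 4

4


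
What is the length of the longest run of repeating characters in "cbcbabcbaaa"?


Input: "cbcbabcbaaa"
Scanning for longest run:
  Position 1 ('b'): new char, reset run to 1
  Position 2 ('c'): new char, reset run to 1
  Position 3 ('b'): new char, reset run to 1
  Position 4 ('a'): new char, reset run to 1
  Position 5 ('b'): new char, reset run to 1
  Position 6 ('c'): new char, reset run to 1
  Position 7 ('b'): new char, reset run to 1
  Position 8 ('a'): new char, reset run to 1
  Position 9 ('a'): continues run of 'a', length=2
  Position 10 ('a'): continues run of 'a', length=3
Longest run: 'a' with length 3

3


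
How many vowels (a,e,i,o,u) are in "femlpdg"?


Input: femlpdg
Checking each character:
  'f' at position 0: consonant
  'e' at position 1: vowel (running total: 1)
  'm' at position 2: consonant
  'l' at position 3: consonant
  'p' at position 4: consonant
  'd' at position 5: consonant
  'g' at position 6: consonant
Total vowels: 1

1


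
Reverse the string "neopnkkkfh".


Input: neopnkkkfh
Reading characters right to left:
  Position 9: 'h'
  Position 8: 'f'
  Position 7: 'k'
  Position 6: 'k'
  Position 5: 'k'
  Position 4: 'n'
  Position 3: 'p'
  Position 2: 'o'
  Position 1: 'e'
  Position 0: 'n'
Reversed: hfkkknpoen

hfkkknpoen


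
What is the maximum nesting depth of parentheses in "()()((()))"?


Input: "()()((()))"
Tracking depth:
  Position 0 '(': depth becomes 1
  Position 1 ')': depth becomes 0
  Position 2 '(': depth becomes 1
  Position 3 ')': depth becomes 0
  Position 4 '(': depth becomes 1
  Position 5 '(': depth becomes 2
  Position 6 '(': depth becomes 3
  Position 7 ')': depth becomes 2
  Position 8 ')': depth becomes 1
  Position 9 ')': depth becomes 0
Maximum depth reached: 3

3


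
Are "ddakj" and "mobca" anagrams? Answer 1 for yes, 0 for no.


Strings: "ddakj", "mobca"
Sorted first:  addjk
Sorted second: abcmo
Differ at position 1: 'd' vs 'b' => not anagrams

0


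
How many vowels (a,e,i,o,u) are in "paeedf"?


Input: paeedf
Checking each character:
  'p' at position 0: consonant
  'a' at position 1: vowel (running total: 1)
  'e' at position 2: vowel (running total: 2)
  'e' at position 3: vowel (running total: 3)
  'd' at position 4: consonant
  'f' at position 5: consonant
Total vowels: 3

3


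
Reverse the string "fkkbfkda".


Input: fkkbfkda
Reading characters right to left:
  Position 7: 'a'
  Position 6: 'd'
  Position 5: 'k'
  Position 4: 'f'
  Position 3: 'b'
  Position 2: 'k'
  Position 1: 'k'
  Position 0: 'f'
Reversed: adkfbkkf

adkfbkkf


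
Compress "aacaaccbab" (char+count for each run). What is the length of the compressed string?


Input: aacaaccbab
Runs:
  'a' x 2 => "a2"
  'c' x 1 => "c1"
  'a' x 2 => "a2"
  'c' x 2 => "c2"
  'b' x 1 => "b1"
  'a' x 1 => "a1"
  'b' x 1 => "b1"
Compressed: "a2c1a2c2b1a1b1"
Compressed length: 14

14


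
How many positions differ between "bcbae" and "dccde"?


Comparing "bcbae" and "dccde" position by position:
  Position 0: 'b' vs 'd' => DIFFER
  Position 1: 'c' vs 'c' => same
  Position 2: 'b' vs 'c' => DIFFER
  Position 3: 'a' vs 'd' => DIFFER
  Position 4: 'e' vs 'e' => same
Positions that differ: 3

3


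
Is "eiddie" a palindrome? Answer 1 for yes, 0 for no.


Input: eiddie
Reversed: eiddie
  Compare pos 0 ('e') with pos 5 ('e'): match
  Compare pos 1 ('i') with pos 4 ('i'): match
  Compare pos 2 ('d') with pos 3 ('d'): match
Result: palindrome

1


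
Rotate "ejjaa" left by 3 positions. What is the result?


Input: "ejjaa", rotate left by 3
First 3 characters: "ejj"
Remaining characters: "aa"
Concatenate remaining + first: "aa" + "ejj" = "aaejj"

aaejj


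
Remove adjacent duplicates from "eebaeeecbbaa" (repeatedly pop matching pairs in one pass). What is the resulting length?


Input: eebaeeecbbaa
Stack-based adjacent duplicate removal:
  Read 'e': push. Stack: e
  Read 'e': matches stack top 'e' => pop. Stack: (empty)
  Read 'b': push. Stack: b
  Read 'a': push. Stack: ba
  Read 'e': push. Stack: bae
  Read 'e': matches stack top 'e' => pop. Stack: ba
  Read 'e': push. Stack: bae
  Read 'c': push. Stack: baec
  Read 'b': push. Stack: baecb
  Read 'b': matches stack top 'b' => pop. Stack: baec
  Read 'a': push. Stack: baeca
  Read 'a': matches stack top 'a' => pop. Stack: baec
Final stack: "baec" (length 4)

4


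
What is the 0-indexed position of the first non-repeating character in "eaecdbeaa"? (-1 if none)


Input: eaecdbeaa
Character frequencies:
  'a': 3
  'b': 1
  'c': 1
  'd': 1
  'e': 3
Scanning left to right for freq == 1:
  Position 0 ('e'): freq=3, skip
  Position 1 ('a'): freq=3, skip
  Position 2 ('e'): freq=3, skip
  Position 3 ('c'): unique! => answer = 3

3


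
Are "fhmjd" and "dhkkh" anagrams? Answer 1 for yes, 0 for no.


Strings: "fhmjd", "dhkkh"
Sorted first:  dfhjm
Sorted second: dhhkk
Differ at position 1: 'f' vs 'h' => not anagrams

0


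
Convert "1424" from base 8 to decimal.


Input: "1424" in base 8
Positional expansion:
  Digit '1' (value 1) x 8^3 = 512
  Digit '4' (value 4) x 8^2 = 256
  Digit '2' (value 2) x 8^1 = 16
  Digit '4' (value 4) x 8^0 = 4
Sum = 788

788


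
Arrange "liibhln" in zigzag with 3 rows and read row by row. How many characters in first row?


Zigzag "liibhln" into 3 rows:
Placing characters:
  'l' => row 0
  'i' => row 1
  'i' => row 2
  'b' => row 1
  'h' => row 0
  'l' => row 1
  'n' => row 2
Rows:
  Row 0: "lh"
  Row 1: "ibl"
  Row 2: "in"
First row length: 2

2


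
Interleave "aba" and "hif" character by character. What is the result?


Interleaving "aba" and "hif":
  Position 0: 'a' from first, 'h' from second => "ah"
  Position 1: 'b' from first, 'i' from second => "bi"
  Position 2: 'a' from first, 'f' from second => "af"
Result: ahbiaf

ahbiaf


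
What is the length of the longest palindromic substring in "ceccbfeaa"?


Input: "ceccbfeaa"
Checking substrings for palindromes:
  [0:3] "cec" (len 3) => palindrome
  [2:4] "cc" (len 2) => palindrome
  [7:9] "aa" (len 2) => palindrome
Longest palindromic substring: "cec" with length 3

3


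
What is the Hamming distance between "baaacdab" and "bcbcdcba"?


Comparing "baaacdab" and "bcbcdcba" position by position:
  Position 0: 'b' vs 'b' => same
  Position 1: 'a' vs 'c' => differ
  Position 2: 'a' vs 'b' => differ
  Position 3: 'a' vs 'c' => differ
  Position 4: 'c' vs 'd' => differ
  Position 5: 'd' vs 'c' => differ
  Position 6: 'a' vs 'b' => differ
  Position 7: 'b' vs 'a' => differ
Total differences (Hamming distance): 7

7


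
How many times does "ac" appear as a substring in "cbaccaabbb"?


Searching for "ac" in "cbaccaabbb"
Scanning each position:
  Position 0: "cb" => no
  Position 1: "ba" => no
  Position 2: "ac" => MATCH
  Position 3: "cc" => no
  Position 4: "ca" => no
  Position 5: "aa" => no
  Position 6: "ab" => no
  Position 7: "bb" => no
  Position 8: "bb" => no
Total occurrences: 1

1


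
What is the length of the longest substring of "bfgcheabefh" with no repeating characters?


Input: "bfgcheabefh"
Sliding window (track last position of each char):
  Position 0 ('b'): window [0,0] length 1 -- new best
  Position 1 ('f'): window [0,1] length 2 -- new best
  Position 2 ('g'): window [0,2] length 3 -- new best
  Position 3 ('c'): window [0,3] length 4 -- new best
  Position 4 ('h'): window [0,4] length 5 -- new best
  Position 5 ('e'): window [0,5] length 6 -- new best
  Position 6 ('a'): window [0,6] length 7 -- new best
  Position 7 ('b'): repeat (last at 0), move window start to 1
  Position 7 ('b'): window [1,7] length 7
  Position 8 ('e'): repeat (last at 5), move window start to 6
  Position 8 ('e'): window [6,8] length 3
  Position 9 ('f'): window [6,9] length 4
  Position 10 ('h'): window [6,10] length 5
Longest substring with no repeats: "bfgchea" with length 7

7


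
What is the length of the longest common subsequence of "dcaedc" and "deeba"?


LCS of "dcaedc" and "deeba"
DP table:
           d    e    e    b    a
      0    0    0    0    0    0
  d   0    1    1    1    1    1
  c   0    1    1    1    1    1
  a   0    1    1    1    1    2
  e   0    1    2    2    2    2
  d   0    1    2    2    2    2
  c   0    1    2    2    2    2
LCS length = dp[6][5] = 2

2


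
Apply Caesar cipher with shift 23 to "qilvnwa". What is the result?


Caesar cipher: shift "qilvnwa" by 23
  'q' (pos 16) + 23 = pos 13 = 'n'
  'i' (pos 8) + 23 = pos 5 = 'f'
  'l' (pos 11) + 23 = pos 8 = 'i'
  'v' (pos 21) + 23 = pos 18 = 's'
  'n' (pos 13) + 23 = pos 10 = 'k'
  'w' (pos 22) + 23 = pos 19 = 't'
  'a' (pos 0) + 23 = pos 23 = 'x'
Result: nfisktx

nfisktx


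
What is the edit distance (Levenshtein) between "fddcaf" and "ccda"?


Computing edit distance: "fddcaf" -> "ccda"
DP table:
           c    c    d    a
      0    1    2    3    4
  f   1    1    2    3    4
  d   2    2    2    2    3
  d   3    3    3    2    3
  c   4    3    3    3    3
  a   5    4    4    4    3
  f   6    5    5    5    4
Edit distance = dp[6][4] = 4

4


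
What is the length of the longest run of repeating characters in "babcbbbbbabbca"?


Input: "babcbbbbbabbca"
Scanning for longest run:
  Position 1 ('a'): new char, reset run to 1
  Position 2 ('b'): new char, reset run to 1
  Position 3 ('c'): new char, reset run to 1
  Position 4 ('b'): new char, reset run to 1
  Position 5 ('b'): continues run of 'b', length=2
  Position 6 ('b'): continues run of 'b', length=3
  Position 7 ('b'): continues run of 'b', length=4
  Position 8 ('b'): continues run of 'b', length=5
  Position 9 ('a'): new char, reset run to 1
  Position 10 ('b'): new char, reset run to 1
  Position 11 ('b'): continues run of 'b', length=2
  Position 12 ('c'): new char, reset run to 1
  Position 13 ('a'): new char, reset run to 1
Longest run: 'b' with length 5

5


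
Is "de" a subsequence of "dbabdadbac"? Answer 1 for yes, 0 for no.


Check if "de" is a subsequence of "dbabdadbac"
Greedy scan:
  Position 0 ('d'): matches sub[0] = 'd'
  Position 1 ('b'): no match needed
  Position 2 ('a'): no match needed
  Position 3 ('b'): no match needed
  Position 4 ('d'): no match needed
  Position 5 ('a'): no match needed
  Position 6 ('d'): no match needed
  Position 7 ('b'): no match needed
  Position 8 ('a'): no match needed
  Position 9 ('c'): no match needed
Only matched 1/2 characters => not a subsequence

0


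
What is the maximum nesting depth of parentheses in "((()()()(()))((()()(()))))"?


Input: "((()()()(()))((()()(()))))"
Tracking depth:
  Position 0 '(': depth becomes 1
  Position 1 '(': depth becomes 2
  Position 2 '(': depth becomes 3
  Position 3 ')': depth becomes 2
  Position 4 '(': depth becomes 3
  Position 5 ')': depth becomes 2
  Position 6 '(': depth becomes 3
  Position 7 ')': depth becomes 2
  Position 8 '(': depth becomes 3
  Position 9 '(': depth becomes 4
  Position 10 ')': depth becomes 3
  Position 11 ')': depth becomes 2
  Position 12 ')': depth becomes 1
  Position 13 '(': depth becomes 2
  Position 14 '(': depth becomes 3
  Position 15 '(': depth becomes 4
  Position 16 ')': depth becomes 3
  Position 17 '(': depth becomes 4
  Position 18 ')': depth becomes 3
  Position 19 '(': depth becomes 4
  Position 20 '(': depth becomes 5
  Position 21 ')': depth becomes 4
  Position 22 ')': depth becomes 3
  Position 23 ')': depth becomes 2
  Position 24 ')': depth becomes 1
  Position 25 ')': depth becomes 0
Maximum depth reached: 5

5


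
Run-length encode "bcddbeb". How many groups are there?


Input: bcddbeb
Scanning for consecutive runs:
  Group 1: 'b' x 1 (positions 0-0)
  Group 2: 'c' x 1 (positions 1-1)
  Group 3: 'd' x 2 (positions 2-3)
  Group 4: 'b' x 1 (positions 4-4)
  Group 5: 'e' x 1 (positions 5-5)
  Group 6: 'b' x 1 (positions 6-6)
Total groups: 6

6


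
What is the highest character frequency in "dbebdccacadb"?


Input: dbebdccacadb
Character counts:
  'a': 2
  'b': 3
  'c': 3
  'd': 3
  'e': 1
Maximum frequency: 3

3


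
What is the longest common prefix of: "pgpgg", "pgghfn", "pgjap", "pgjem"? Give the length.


Words: pgpgg, pgghfn, pgjap, pgjem
  Position 0: all 'p' => match
  Position 1: all 'g' => match
  Position 2: ('p', 'g', 'j', 'j') => mismatch, stop
LCP = "pg" (length 2)

2


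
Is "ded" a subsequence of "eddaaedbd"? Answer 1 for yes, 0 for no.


Check if "ded" is a subsequence of "eddaaedbd"
Greedy scan:
  Position 0 ('e'): no match needed
  Position 1 ('d'): matches sub[0] = 'd'
  Position 2 ('d'): no match needed
  Position 3 ('a'): no match needed
  Position 4 ('a'): no match needed
  Position 5 ('e'): matches sub[1] = 'e'
  Position 6 ('d'): matches sub[2] = 'd'
  Position 7 ('b'): no match needed
  Position 8 ('d'): no match needed
All 3 characters matched => is a subsequence

1


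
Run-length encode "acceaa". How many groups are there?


Input: acceaa
Scanning for consecutive runs:
  Group 1: 'a' x 1 (positions 0-0)
  Group 2: 'c' x 2 (positions 1-2)
  Group 3: 'e' x 1 (positions 3-3)
  Group 4: 'a' x 2 (positions 4-5)
Total groups: 4

4


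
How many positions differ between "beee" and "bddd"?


Comparing "beee" and "bddd" position by position:
  Position 0: 'b' vs 'b' => same
  Position 1: 'e' vs 'd' => DIFFER
  Position 2: 'e' vs 'd' => DIFFER
  Position 3: 'e' vs 'd' => DIFFER
Positions that differ: 3

3


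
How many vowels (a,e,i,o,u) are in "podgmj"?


Input: podgmj
Checking each character:
  'p' at position 0: consonant
  'o' at position 1: vowel (running total: 1)
  'd' at position 2: consonant
  'g' at position 3: consonant
  'm' at position 4: consonant
  'j' at position 5: consonant
Total vowels: 1

1


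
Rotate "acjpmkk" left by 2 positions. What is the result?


Input: "acjpmkk", rotate left by 2
First 2 characters: "ac"
Remaining characters: "jpmkk"
Concatenate remaining + first: "jpmkk" + "ac" = "jpmkkac"

jpmkkac


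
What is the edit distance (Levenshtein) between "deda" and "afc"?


Computing edit distance: "deda" -> "afc"
DP table:
           a    f    c
      0    1    2    3
  d   1    1    2    3
  e   2    2    2    3
  d   3    3    3    3
  a   4    3    4    4
Edit distance = dp[4][3] = 4

4


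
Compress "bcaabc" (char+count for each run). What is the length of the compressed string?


Input: bcaabc
Runs:
  'b' x 1 => "b1"
  'c' x 1 => "c1"
  'a' x 2 => "a2"
  'b' x 1 => "b1"
  'c' x 1 => "c1"
Compressed: "b1c1a2b1c1"
Compressed length: 10

10


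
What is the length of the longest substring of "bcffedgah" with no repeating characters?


Input: "bcffedgah"
Sliding window (track last position of each char):
  Position 0 ('b'): window [0,0] length 1 -- new best
  Position 1 ('c'): window [0,1] length 2 -- new best
  Position 2 ('f'): window [0,2] length 3 -- new best
  Position 3 ('f'): repeat (last at 2), move window start to 3
  Position 3 ('f'): window [3,3] length 1
  Position 4 ('e'): window [3,4] length 2
  Position 5 ('d'): window [3,5] length 3
  Position 6 ('g'): window [3,6] length 4 -- new best
  Position 7 ('a'): window [3,7] length 5 -- new best
  Position 8 ('h'): window [3,8] length 6 -- new best
Longest substring with no repeats: "fedgah" with length 6

6


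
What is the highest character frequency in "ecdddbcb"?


Input: ecdddbcb
Character counts:
  'b': 2
  'c': 2
  'd': 3
  'e': 1
Maximum frequency: 3

3


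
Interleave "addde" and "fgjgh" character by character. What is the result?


Interleaving "addde" and "fgjgh":
  Position 0: 'a' from first, 'f' from second => "af"
  Position 1: 'd' from first, 'g' from second => "dg"
  Position 2: 'd' from first, 'j' from second => "dj"
  Position 3: 'd' from first, 'g' from second => "dg"
  Position 4: 'e' from first, 'h' from second => "eh"
Result: afdgdjdgeh

afdgdjdgeh


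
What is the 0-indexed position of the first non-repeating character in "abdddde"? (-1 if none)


Input: abdddde
Character frequencies:
  'a': 1
  'b': 1
  'd': 4
  'e': 1
Scanning left to right for freq == 1:
  Position 0 ('a'): unique! => answer = 0

0


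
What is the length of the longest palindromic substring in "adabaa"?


Input: "adabaa"
Checking substrings for palindromes:
  [0:3] "ada" (len 3) => palindrome
  [2:5] "aba" (len 3) => palindrome
  [4:6] "aa" (len 2) => palindrome
Longest palindromic substring: "ada" with length 3

3


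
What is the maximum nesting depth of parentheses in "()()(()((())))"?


Input: "()()(()((())))"
Tracking depth:
  Position 0 '(': depth becomes 1
  Position 1 ')': depth becomes 0
  Position 2 '(': depth becomes 1
  Position 3 ')': depth becomes 0
  Position 4 '(': depth becomes 1
  Position 5 '(': depth becomes 2
  Position 6 ')': depth becomes 1
  Position 7 '(': depth becomes 2
  Position 8 '(': depth becomes 3
  Position 9 '(': depth becomes 4
  Position 10 ')': depth becomes 3
  Position 11 ')': depth becomes 2
  Position 12 ')': depth becomes 1
  Position 13 ')': depth becomes 0
Maximum depth reached: 4

4


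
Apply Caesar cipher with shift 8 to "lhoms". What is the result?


Caesar cipher: shift "lhoms" by 8
  'l' (pos 11) + 8 = pos 19 = 't'
  'h' (pos 7) + 8 = pos 15 = 'p'
  'o' (pos 14) + 8 = pos 22 = 'w'
  'm' (pos 12) + 8 = pos 20 = 'u'
  's' (pos 18) + 8 = pos 0 = 'a'
Result: tpwua

tpwua


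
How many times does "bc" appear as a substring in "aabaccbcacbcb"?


Searching for "bc" in "aabaccbcacbcb"
Scanning each position:
  Position 0: "aa" => no
  Position 1: "ab" => no
  Position 2: "ba" => no
  Position 3: "ac" => no
  Position 4: "cc" => no
  Position 5: "cb" => no
  Position 6: "bc" => MATCH
  Position 7: "ca" => no
  Position 8: "ac" => no
  Position 9: "cb" => no
  Position 10: "bc" => MATCH
  Position 11: "cb" => no
Total occurrences: 2

2


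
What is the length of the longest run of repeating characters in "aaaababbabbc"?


Input: "aaaababbabbc"
Scanning for longest run:
  Position 1 ('a'): continues run of 'a', length=2
  Position 2 ('a'): continues run of 'a', length=3
  Position 3 ('a'): continues run of 'a', length=4
  Position 4 ('b'): new char, reset run to 1
  Position 5 ('a'): new char, reset run to 1
  Position 6 ('b'): new char, reset run to 1
  Position 7 ('b'): continues run of 'b', length=2
  Position 8 ('a'): new char, reset run to 1
  Position 9 ('b'): new char, reset run to 1
  Position 10 ('b'): continues run of 'b', length=2
  Position 11 ('c'): new char, reset run to 1
Longest run: 'a' with length 4

4


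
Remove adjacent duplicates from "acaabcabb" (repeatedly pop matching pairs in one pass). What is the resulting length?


Input: acaabcabb
Stack-based adjacent duplicate removal:
  Read 'a': push. Stack: a
  Read 'c': push. Stack: ac
  Read 'a': push. Stack: aca
  Read 'a': matches stack top 'a' => pop. Stack: ac
  Read 'b': push. Stack: acb
  Read 'c': push. Stack: acbc
  Read 'a': push. Stack: acbca
  Read 'b': push. Stack: acbcab
  Read 'b': matches stack top 'b' => pop. Stack: acbca
Final stack: "acbca" (length 5)

5
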